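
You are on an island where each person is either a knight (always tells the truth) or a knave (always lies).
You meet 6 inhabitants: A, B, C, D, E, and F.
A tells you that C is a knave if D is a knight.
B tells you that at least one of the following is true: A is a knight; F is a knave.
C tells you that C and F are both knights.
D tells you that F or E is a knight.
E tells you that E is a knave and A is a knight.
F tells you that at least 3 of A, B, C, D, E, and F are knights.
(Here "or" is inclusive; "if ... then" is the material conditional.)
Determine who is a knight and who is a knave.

Since A is a knave, "C is a knave if D is a knight" needs to be False, which holds.
As a knave, B's statement "at least one of the following is true: A is a knight; F is a knave" should be False; it is.
Since C is a knight, "C and F are both knights" needs to be true, which holds.
D (knight): "F or E is a knight" — true. ✓
E is a knave; "E is a knave and A is a knight" is False, as required.
Since F is a knight, "at least 3 of A, B, C, D, E, and F are knights" needs to be true, which holds.

A is a knave, B is a knave, C is a knight, D is a knight, E is a knave, and F is a knight.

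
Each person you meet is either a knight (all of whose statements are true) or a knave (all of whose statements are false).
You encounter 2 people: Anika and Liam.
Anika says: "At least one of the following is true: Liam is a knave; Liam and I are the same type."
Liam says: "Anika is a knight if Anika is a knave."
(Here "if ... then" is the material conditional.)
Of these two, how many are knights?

2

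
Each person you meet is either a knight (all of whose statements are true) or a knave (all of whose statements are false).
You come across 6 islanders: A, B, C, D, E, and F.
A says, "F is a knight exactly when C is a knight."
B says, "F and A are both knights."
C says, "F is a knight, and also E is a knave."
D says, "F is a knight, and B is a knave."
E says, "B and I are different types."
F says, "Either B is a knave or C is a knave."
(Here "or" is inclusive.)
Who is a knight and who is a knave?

A is a knave, B is a knave, C is a knave, D is a knight, E is a knight, and F is a knight.

A is a knave, so "F is a knight exactly when C is a knight" must be false — and it is.
B (knave): "F and A are both knights" — false. ✓
C is a knave, and the claim "F is a knight, and also E is a knave" is indeed false.
As a knight, D's statement "F is a knight, and B is a knave" should be true; it is.
As a knight, E's statement "B and I are different types" should be true; it is.
As a knight, F's statement "either B is a knave or C is a knave" should be true; it is.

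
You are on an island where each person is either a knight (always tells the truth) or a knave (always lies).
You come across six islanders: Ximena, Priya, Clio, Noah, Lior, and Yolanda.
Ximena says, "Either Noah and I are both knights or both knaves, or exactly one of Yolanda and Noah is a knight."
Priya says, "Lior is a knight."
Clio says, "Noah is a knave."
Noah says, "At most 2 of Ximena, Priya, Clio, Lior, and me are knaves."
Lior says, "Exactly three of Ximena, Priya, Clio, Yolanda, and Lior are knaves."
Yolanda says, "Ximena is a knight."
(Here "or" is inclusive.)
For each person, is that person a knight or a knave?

Ximena (knight): "either Noah and I are both knights or both knaves, or exactly one of Yolanda and Noah is a knight" — true. ✓
As a knave, Priya's statement "Lior is a knight" should be False; it is.
Clio is a knight; "Noah is a knave" is true, as required.
Noah is a knave; "at most 2 of Ximena, Priya, Clio, Lior, and me are knaves" is False, as required.
Lior is a knave; "exactly three of Ximena, Priya, Clio, Yolanda, and Lior are knaves" is False, as required.
Yolanda (knight): "Ximena is a knight" — true. ✓

Knights: Ximena, Clio, and Yolanda. Knaves: Priya, Noah, and Lior.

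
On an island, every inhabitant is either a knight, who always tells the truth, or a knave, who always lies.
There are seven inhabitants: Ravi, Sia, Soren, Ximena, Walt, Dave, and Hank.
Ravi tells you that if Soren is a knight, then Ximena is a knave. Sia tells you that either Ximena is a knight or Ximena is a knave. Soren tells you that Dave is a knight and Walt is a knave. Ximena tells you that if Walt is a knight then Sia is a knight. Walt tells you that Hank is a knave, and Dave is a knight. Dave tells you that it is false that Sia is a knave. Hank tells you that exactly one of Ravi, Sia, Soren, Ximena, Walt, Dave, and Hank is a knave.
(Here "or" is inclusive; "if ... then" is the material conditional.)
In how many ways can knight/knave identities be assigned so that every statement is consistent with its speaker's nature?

1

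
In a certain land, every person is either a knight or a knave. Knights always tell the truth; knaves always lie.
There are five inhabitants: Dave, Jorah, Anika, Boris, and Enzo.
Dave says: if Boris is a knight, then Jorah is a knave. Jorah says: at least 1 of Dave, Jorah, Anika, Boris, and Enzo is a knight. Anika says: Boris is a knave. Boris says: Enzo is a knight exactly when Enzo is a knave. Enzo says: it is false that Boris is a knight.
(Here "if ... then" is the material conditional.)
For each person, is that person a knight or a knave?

Dave is a knight, Jorah is a knight, Anika is a knight, Boris is a knave, and Enzo is a knight.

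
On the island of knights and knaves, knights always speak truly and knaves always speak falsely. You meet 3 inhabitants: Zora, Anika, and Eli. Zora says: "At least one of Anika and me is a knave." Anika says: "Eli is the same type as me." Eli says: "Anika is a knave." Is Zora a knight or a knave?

Zora is a knight.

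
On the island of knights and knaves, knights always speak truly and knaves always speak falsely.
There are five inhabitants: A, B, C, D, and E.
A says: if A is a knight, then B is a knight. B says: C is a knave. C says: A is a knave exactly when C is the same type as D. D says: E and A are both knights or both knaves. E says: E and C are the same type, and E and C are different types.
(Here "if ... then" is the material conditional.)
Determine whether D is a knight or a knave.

D is a knave.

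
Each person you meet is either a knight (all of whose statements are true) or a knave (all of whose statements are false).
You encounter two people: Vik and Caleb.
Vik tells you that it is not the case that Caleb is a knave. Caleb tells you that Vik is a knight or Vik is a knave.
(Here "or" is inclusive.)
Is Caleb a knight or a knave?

Consistent assignments: {Vik=knight, Caleb=knight}
In every consistent assignment, Caleb is a knight.

Caleb is a knight.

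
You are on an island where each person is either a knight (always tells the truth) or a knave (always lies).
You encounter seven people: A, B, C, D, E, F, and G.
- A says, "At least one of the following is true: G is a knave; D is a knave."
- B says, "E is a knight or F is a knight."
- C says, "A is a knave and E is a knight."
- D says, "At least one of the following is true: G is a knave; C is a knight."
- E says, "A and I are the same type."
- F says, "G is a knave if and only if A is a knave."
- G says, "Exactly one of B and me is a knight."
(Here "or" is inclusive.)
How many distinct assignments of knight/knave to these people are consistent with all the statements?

Consistent assignments:
  A=knight, B=knave, C=knave, D=knight, E=knave, F=knave, G=knave

1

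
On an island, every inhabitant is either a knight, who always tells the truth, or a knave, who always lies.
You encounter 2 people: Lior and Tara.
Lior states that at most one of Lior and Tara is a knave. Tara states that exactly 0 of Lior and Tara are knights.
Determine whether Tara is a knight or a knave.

Tara is a knave.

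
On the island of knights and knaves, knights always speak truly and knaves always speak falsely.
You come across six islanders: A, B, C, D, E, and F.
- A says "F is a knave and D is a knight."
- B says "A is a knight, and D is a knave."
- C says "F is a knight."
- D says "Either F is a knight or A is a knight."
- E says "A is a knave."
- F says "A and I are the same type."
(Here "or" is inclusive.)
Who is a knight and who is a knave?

As a knight, A's statement "F is a knave and D is a knight" should be True; it is.
B (knave): "A is a knight, and D is a knave" — false. ✓
Since C is a knave, "F is a knight" needs to be false, which holds.
D is a knight; "either F is a knight or A is a knight" is True, as required.
E (knave): "A is a knave" — false. ✓
F is a knave, so "A and I are the same type" must be false — and it is.

A is a knight, B is a knave, C is a knave, D is a knight, E is a knave, and F is a knave.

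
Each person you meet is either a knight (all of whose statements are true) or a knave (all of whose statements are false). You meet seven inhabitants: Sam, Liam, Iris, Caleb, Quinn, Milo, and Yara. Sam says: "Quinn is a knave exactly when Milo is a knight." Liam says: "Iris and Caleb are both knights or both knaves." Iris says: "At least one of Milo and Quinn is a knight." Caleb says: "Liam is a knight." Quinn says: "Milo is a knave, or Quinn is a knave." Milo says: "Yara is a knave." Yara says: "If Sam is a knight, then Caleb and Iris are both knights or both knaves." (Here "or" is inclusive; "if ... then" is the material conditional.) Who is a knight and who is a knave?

Knights: Sam, Liam, Iris, Caleb, Quinn, and Yara. Knaves: Milo.

As a knight, Sam's statement "Quinn is a knave exactly when Milo is a knight" should be True; it is.
Liam is a knight, so "Iris and Caleb are both knights or both knaves" must be True — and it is.
Since Iris is a knight, "at least one of Milo and Quinn is a knight" needs to be True, which holds.
Caleb is a knight, and the claim "Liam is a knight" is indeed True.
Quinn is a knight, so "Milo is a knave, or Quinn is a knave" must be True — and it is.
Milo is a knave; "Yara is a knave" is false, as required.
Yara is a knight, so "if Sam is a knight, then Caleb and Iris are both knights or both knaves" must be True — and it is.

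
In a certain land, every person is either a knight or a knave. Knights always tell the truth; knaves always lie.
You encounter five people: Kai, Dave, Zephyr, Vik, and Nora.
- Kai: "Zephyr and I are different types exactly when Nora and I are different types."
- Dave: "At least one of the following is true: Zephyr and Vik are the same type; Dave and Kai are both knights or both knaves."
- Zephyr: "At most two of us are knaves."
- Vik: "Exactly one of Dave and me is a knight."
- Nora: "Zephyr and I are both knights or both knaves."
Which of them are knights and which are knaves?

As a knight, Kai's statement "Zephyr and I are different types exactly when Nora and I are different types" should be true; it is.
Dave is a knave, so "at least one of the following is true: Zephyr and Vik are the same type; Dave and Kai are both knights or both knaves" must be false — and it is.
Zephyr is a knight, so "at most two of us are knaves" must be true — and it is.
Vik is a knave, and the claim "exactly one of Dave and me is a knight" is indeed false.
Since Nora is a knight, "Zephyr and I are both knights or both knaves" needs to be true, which holds.

Kai is a knight, Dave is a knave, Zephyr is a knight, Vik is a knave, and Nora is a knight.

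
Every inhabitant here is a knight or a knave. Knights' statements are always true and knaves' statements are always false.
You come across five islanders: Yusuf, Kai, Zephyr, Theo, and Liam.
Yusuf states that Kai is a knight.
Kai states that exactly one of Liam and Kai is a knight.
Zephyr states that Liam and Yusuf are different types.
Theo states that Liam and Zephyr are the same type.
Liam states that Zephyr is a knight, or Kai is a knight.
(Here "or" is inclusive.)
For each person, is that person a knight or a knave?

Yusuf is a knave; "Kai is a knight" is False, as required.
Kai (knave): "exactly one of Liam and Kai is a knight" — False. ✓
Zephyr is a knave, and the claim "Liam and Yusuf are different types" is indeed False.
Theo (knight): "Liam and Zephyr are the same type" — True. ✓
Liam is a knave, and the claim "Zephyr is a knight, or Kai is a knight" is indeed False.

Knights: Theo. Knaves: Yusuf, Kai, Zephyr, and Liam.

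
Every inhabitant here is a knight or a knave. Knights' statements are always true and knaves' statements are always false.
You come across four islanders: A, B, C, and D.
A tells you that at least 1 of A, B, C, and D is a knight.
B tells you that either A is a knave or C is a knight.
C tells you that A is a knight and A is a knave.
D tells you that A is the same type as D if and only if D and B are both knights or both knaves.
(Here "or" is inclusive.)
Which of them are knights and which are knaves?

A is a knight, B is a knave, C is a knave, and D is a knave.

A is a knight, so "at least 1 of A, B, C, and D is a knight" must be true — and it is.
B is a knave, and the claim "either A is a knave or C is a knight" is indeed False.
C is a knave, and the claim "A is a knight and A is a knave" is indeed False.
D is a knave, and the claim "A is the same type as D if and only if D and B are both knights or both knaves" is indeed False.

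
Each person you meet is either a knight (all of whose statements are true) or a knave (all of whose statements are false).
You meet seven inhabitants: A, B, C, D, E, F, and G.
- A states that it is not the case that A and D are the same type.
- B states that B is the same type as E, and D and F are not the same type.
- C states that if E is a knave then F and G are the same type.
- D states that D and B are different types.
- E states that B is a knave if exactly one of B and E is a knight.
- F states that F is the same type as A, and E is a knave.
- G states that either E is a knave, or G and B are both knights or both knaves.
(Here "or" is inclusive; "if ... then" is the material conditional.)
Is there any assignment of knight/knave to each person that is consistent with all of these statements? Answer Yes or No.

No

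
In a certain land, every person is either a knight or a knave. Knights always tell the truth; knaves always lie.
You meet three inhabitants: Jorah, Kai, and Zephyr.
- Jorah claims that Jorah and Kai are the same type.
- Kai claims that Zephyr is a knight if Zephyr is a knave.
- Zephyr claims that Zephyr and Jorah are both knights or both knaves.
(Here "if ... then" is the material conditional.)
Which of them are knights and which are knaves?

Jorah is a knight, Kai is a knight, and Zephyr is a knight.

Suppose Jorah is a knave. Then Jorah's statement "Jorah and Kai are the same type" would have to be false. Checking the 4 ways to assign the others, none is consistent with every speaker.
(For instance, with Kai=knight, Zephyr=knight, Zephyr's claim "Zephyr and Jorah are both knights or both knaves" comes out false where it would need to be true.)
So Jorah must be a knight, making "Jorah and Kai are the same type" true. Taking Jorah=knight, Kai=knight, Zephyr=knight, each remaining statement checks out:
  Kai (knight): "Zephyr is a knight if Zephyr is a knave" — true. ✓
  Zephyr (knight): "Zephyr and Jorah are both knights or both knaves" — true. ✓
This is the unique consistent assignment.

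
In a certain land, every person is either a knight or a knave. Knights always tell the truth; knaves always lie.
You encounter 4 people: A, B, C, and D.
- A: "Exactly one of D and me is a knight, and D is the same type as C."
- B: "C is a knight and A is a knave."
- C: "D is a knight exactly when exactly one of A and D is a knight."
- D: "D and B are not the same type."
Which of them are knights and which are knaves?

A is a knight, B is a knave, C is a knave, and D is a knave.

Suppose A is a knave. Then A's statement "exactly one of D and me is a knight, and D is the same type as C" would have to be false. Checking the 8 ways to assign the others, none is consistent with every speaker.
(For instance, with B=knave, C=knave, D=knave, C's claim "D is a knight exactly when exactly one of A and D is a knight" comes out true where it would need to be false.)
So A must be a knight, making "exactly one of D and me is a knight, and D is the same type as C" true. Taking A=knight, B=knave, C=knave, D=knave, each remaining statement checks out:
  B (knave): "C is a knight and A is a knave" — false. ✓
  C (knave): "D is a knight exactly when exactly one of A and D is a knight" — false. ✓
  D (knave): "D and B are not the same type" — false. ✓
This is the unique consistent assignment.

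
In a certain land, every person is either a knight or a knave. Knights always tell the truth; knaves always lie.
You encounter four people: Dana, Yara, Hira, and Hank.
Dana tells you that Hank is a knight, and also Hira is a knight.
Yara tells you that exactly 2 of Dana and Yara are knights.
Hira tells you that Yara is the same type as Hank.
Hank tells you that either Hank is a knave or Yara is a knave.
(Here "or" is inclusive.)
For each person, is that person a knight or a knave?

Dana is a knave, and the claim "Hank is a knight, and also Hira is a knight" is indeed False.
Yara is a knave; "exactly 2 of Dana and Yara are knights" is False, as required.
As a knave, Hira's statement "Yara is the same type as Hank" should be False; it is.
As a knight, Hank's statement "either Hank is a knave or Yara is a knave" should be True; it is.

Dana is a knave, Yara is a knave, Hira is a knave, and Hank is a knight.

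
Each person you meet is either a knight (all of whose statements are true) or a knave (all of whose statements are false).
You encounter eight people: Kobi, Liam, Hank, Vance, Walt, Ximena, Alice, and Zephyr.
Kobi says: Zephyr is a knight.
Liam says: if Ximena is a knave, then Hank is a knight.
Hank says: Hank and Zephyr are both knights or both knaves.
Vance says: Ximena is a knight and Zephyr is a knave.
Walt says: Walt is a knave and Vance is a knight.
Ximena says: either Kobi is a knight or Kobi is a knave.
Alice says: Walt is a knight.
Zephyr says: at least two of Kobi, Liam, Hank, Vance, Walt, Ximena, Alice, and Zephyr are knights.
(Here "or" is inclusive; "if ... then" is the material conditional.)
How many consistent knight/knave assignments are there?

2

Consistent assignments:
  Kobi=knight, Liam=knight, Hank=knight, Vance=knave, Walt=knave, Ximena=knight, Alice=knave, Zephyr=knight
  Kobi=knight, Liam=knight, Hank=knave, Vance=knave, Walt=knave, Ximena=knight, Alice=knave, Zephyr=knight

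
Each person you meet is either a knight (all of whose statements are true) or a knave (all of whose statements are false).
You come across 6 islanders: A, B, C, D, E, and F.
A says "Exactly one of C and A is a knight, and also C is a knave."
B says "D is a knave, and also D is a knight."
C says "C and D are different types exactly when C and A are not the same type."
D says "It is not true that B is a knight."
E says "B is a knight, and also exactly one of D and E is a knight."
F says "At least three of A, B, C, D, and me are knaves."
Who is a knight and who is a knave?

Since A is a knave, "exactly one of C and A is a knight, and also C is a knave" needs to be False, which holds.
B is a knave, so "D is a knave, and also D is a knight" must be False — and it is.
Since C is a knave, "C and D are different types exactly when C and A are not the same type" needs to be False, which holds.
Since D is a knight, "it is not true that B is a knight" needs to be true, which holds.
E is a knave, and the claim "B is a knight, and also exactly one of D and E is a knight" is indeed False.
F is a knight, and the claim "at least three of A, B, C, D, and me are knaves" is indeed true.

A is a knave, B is a knave, C is a knave, D is a knight, E is a knave, and F is a knight.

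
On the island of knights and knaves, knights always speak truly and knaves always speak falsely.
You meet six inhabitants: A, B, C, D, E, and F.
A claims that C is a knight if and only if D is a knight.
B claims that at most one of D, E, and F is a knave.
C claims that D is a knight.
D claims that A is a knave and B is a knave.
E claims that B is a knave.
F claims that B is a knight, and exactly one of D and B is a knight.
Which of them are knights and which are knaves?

Knights: A and E. Knaves: B, C, D, and F.

A (knight): "C is a knight if and only if D is a knight" — true. ✓
B (knave): "at most one of D, E, and F is a knave" — False. ✓
C is a knave; "D is a knight" is False, as required.
D is a knave; "A is a knave and B is a knave" is False, as required.
E is a knight, so "B is a knave" must be true — and it is.
F (knave): "B is a knight, and exactly one of D and B is a knight" — False. ✓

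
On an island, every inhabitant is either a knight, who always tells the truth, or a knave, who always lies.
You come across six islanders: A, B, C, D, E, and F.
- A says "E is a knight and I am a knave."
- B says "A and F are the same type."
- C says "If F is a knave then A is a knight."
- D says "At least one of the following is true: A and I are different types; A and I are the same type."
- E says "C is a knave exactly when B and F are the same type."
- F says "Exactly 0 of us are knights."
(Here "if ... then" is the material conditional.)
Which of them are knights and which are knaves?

A (knave): "E is a knight and I am a knave" — false. ✓
B is a knight, and the claim "A and F are the same type" is indeed True.
C is a knave, so "if F is a knave then A is a knight" must be false — and it is.
Since D is a knight, "at least one of the following is true: A and I are different types; A and I are the same type" needs to be True, which holds.
Since E is a knave, "C is a knave exactly when B and F are the same type" needs to be false, which holds.
F is a knave, so "exactly 0 of us are knights" must be false — and it is.

Knights: B and D. Knaves: A, C, E, and F.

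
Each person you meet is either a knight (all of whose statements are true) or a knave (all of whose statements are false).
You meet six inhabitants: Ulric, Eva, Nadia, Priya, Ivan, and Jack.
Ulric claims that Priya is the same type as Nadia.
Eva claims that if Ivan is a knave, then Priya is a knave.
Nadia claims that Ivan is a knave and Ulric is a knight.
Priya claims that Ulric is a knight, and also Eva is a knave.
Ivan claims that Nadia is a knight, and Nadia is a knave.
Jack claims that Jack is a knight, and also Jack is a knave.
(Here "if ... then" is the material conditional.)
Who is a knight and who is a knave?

Knights: Ulric, Nadia, and Priya. Knaves: Eva, Ivan, and Jack.

Ulric is a knight; "Priya is the same type as Nadia" is true, as required.
Eva is a knave, and the claim "if Ivan is a knave, then Priya is a knave" is indeed false.
Since Nadia is a knight, "Ivan is a knave and Ulric is a knight" needs to be true, which holds.
Priya is a knight, so "Ulric is a knight, and also Eva is a knave" must be true — and it is.
Ivan is a knave; "Nadia is a knight, and Nadia is a knave" is false, as required.
Jack is a knave, and the claim "Jack is a knight, and also Jack is a knave" is indeed false.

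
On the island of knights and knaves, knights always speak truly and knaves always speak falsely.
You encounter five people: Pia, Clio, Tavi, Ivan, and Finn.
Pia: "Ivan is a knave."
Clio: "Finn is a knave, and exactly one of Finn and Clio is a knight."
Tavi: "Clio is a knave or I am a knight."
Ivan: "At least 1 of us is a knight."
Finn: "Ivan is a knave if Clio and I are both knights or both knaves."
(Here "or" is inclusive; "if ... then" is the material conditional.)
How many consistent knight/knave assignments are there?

2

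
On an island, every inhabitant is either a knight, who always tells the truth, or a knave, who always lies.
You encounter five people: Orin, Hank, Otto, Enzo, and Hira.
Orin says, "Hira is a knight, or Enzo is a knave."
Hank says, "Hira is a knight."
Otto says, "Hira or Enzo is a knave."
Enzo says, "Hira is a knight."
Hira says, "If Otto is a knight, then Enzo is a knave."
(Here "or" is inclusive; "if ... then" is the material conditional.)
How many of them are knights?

4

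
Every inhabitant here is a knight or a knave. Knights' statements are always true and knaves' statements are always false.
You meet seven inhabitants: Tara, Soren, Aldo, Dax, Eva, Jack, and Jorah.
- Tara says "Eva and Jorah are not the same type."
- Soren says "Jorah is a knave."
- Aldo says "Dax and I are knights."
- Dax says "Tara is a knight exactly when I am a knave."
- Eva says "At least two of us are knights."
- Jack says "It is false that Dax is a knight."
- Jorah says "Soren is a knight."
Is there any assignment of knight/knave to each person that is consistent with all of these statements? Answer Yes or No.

No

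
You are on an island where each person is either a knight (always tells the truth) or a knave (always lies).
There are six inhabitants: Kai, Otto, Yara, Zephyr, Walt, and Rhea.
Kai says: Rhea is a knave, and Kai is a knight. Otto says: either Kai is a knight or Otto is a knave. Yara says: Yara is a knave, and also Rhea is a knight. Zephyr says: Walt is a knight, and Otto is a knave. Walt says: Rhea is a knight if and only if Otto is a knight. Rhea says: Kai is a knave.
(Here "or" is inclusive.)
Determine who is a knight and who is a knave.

Kai is a knight, Otto is a knight, Yara is a knave, Zephyr is a knave, Walt is a knave, and Rhea is a knave.

Kai is a knight, so "Rhea is a knave, and Kai is a knight" must be true — and it is.
Otto (knight): "either Kai is a knight or Otto is a knave" — true. ✓
Yara is a knave; "Yara is a knave, and also Rhea is a knight" is false, as required.
As a knave, Zephyr's statement "Walt is a knight, and Otto is a knave" should be false; it is.
Walt is a knave, so "Rhea is a knight if and only if Otto is a knight" must be false — and it is.
As a knave, Rhea's statement "Kai is a knave" should be false; it is.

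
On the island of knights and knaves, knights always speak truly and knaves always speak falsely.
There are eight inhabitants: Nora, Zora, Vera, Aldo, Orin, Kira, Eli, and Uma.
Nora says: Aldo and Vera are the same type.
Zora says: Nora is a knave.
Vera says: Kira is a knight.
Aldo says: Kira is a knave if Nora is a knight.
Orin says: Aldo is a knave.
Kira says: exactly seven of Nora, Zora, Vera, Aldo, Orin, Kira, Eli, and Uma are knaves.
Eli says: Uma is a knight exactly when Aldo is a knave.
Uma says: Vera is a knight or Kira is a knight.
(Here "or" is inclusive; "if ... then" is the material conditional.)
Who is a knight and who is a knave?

Nora is a knave, Zora is a knight, Vera is a knave, Aldo is a knight, Orin is a knave, Kira is a knave, Eli is a knight, and Uma is a knave.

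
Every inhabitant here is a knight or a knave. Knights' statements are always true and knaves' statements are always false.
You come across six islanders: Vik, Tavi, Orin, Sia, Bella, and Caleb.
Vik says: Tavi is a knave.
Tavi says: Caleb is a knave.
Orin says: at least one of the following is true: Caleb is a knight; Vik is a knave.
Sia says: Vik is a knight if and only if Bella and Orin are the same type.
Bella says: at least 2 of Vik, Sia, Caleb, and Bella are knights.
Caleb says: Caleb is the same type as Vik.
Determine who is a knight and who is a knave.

Vik is a knight, Tavi is a knave, Orin is a knight, Sia is a knight, Bella is a knight, and Caleb is a knight.

As a knight, Vik's statement "Tavi is a knave" should be true; it is.
Since Tavi is a knave, "Caleb is a knave" needs to be False, which holds.
As a knight, Orin's statement "at least one of the following is true: Caleb is a knight; Vik is a knave" should be true; it is.
Sia (knight): "Vik is a knight if and only if Bella and Orin are the same type" — true. ✓
As a knight, Bella's statement "at least 2 of Vik, Sia, Caleb, and Bella are knights" should be true; it is.
Since Caleb is a knight, "Caleb is the same type as Vik" needs to be true, which holds.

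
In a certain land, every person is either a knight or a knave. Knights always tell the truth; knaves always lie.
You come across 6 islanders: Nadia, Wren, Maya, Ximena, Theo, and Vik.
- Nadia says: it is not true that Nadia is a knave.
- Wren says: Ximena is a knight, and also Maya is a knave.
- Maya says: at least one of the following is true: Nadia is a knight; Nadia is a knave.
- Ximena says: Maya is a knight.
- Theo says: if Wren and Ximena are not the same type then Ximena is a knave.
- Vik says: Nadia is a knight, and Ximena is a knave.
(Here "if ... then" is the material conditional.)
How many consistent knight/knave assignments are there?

2

Consistent assignments:
  Nadia=knight, Wren=knave, Maya=knight, Ximena=knight, Theo=knave, Vik=knave
  Nadia=knave, Wren=knave, Maya=knight, Ximena=knight, Theo=knave, Vik=knave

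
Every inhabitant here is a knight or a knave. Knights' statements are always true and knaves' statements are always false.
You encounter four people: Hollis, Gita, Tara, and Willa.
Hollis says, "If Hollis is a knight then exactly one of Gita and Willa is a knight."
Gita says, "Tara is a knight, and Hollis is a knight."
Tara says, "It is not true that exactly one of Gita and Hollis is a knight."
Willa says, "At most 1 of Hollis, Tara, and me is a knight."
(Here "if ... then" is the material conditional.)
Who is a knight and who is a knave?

Hollis is a knight, Gita is a knight, Tara is a knight, and Willa is a knave.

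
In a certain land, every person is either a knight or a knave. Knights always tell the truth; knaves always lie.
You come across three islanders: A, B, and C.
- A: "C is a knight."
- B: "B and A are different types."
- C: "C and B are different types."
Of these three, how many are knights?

The unique consistent assignment is A=knave, B=knave, C=knave.
That has 0 knights.

0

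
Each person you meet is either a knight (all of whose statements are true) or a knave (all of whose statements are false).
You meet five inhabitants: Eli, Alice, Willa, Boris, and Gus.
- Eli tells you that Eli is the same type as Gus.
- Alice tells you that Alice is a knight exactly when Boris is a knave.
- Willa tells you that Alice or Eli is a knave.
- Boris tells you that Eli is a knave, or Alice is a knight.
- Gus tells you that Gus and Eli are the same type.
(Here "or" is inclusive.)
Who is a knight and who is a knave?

Eli is a knight, Alice is a knave, Willa is a knight, Boris is a knave, and Gus is a knight.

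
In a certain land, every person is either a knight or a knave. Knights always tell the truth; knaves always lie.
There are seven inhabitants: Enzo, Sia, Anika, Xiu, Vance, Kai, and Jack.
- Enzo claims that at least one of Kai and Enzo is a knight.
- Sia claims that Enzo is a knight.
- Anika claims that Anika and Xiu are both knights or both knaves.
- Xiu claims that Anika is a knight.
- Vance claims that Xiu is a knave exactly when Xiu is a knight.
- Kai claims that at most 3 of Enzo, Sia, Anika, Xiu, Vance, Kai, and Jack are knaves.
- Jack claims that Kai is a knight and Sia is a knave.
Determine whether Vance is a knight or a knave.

Vance is a knave.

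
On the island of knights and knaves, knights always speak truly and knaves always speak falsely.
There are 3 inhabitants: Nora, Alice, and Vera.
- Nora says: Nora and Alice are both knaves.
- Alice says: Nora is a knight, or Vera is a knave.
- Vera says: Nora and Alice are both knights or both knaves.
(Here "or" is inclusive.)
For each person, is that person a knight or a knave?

Nora is a knave, Alice is a knight, and Vera is a knave.

Nora is a knave, so "Nora and Alice are both knaves" must be false — and it is.
Alice (knight): "Nora is a knight, or Vera is a knave" — True. ✓
As a knave, Vera's statement "Nora and Alice are both knights or both knaves" should be false; it is.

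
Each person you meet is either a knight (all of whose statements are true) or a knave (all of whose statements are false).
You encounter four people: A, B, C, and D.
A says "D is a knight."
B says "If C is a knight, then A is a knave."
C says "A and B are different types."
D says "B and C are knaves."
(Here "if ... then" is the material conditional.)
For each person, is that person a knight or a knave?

A is a knave, B is a knight, C is a knight, and D is a knave.

Suppose A is a knight. Then A's statement "D is a knight" would have to be true. Checking the 8 ways to assign the others, none is consistent with every speaker.
(For instance, with B=knight, C=knight, D=knave, A's claim "D is a knight" comes out false where it would need to be true.)
So A must be a knave, making "D is a knight" false. Taking A=knave, B=knight, C=knight, D=knave, each remaining statement checks out:
  B (knight): "if C is a knight, then A is a knave" — true. ✓
  C (knight): "A and B are different types" — true. ✓
  D (knave): "B and C are knaves" — false. ✓
This is the unique consistent assignment.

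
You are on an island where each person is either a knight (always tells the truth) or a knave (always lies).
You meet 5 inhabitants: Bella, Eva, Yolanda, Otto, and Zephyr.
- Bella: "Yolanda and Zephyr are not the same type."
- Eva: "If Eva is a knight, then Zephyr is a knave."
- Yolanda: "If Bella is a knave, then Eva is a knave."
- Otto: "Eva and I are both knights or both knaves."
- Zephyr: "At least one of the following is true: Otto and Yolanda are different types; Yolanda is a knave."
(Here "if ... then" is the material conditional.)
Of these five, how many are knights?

4

The unique consistent assignment is Bella=knight, Eva=knight, Yolanda=knight, Otto=knight, Zephyr=knave.
That has 4 knights.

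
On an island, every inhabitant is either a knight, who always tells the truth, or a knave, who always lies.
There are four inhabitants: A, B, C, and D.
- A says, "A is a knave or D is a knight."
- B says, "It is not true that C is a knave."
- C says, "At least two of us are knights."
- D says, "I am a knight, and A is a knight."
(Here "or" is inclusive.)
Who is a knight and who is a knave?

A is a knight, and the claim "A is a knave or D is a knight" is indeed true.
B is a knight, so "it is not true that C is a knave" must be true — and it is.
C is a knight, and the claim "at least two of us are knights" is indeed true.
Since D is a knight, "I am a knight, and A is a knight" needs to be true, which holds.

Knights: A, B, C, and D. Knaves: none.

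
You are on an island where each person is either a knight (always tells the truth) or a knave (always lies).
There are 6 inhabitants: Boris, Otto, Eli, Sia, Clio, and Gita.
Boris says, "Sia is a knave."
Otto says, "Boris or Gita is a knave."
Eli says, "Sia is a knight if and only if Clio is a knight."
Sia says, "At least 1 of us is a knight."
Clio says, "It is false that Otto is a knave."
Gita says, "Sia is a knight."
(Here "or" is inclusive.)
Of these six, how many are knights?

5

The unique consistent assignment is Boris=knave, Otto=knight, Eli=knight, Sia=knight, Clio=knight, Gita=knight.
That has 5 knights.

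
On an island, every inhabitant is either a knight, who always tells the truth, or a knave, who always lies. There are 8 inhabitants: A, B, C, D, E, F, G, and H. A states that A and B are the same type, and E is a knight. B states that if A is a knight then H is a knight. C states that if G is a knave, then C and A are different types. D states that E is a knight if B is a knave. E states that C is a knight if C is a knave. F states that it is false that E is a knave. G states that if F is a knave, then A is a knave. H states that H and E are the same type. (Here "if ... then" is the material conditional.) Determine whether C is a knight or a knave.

C is a knight.

Consistent assignments: {A=knight, B=knight, C=knight, D=knight, E=knight, F=knight, G=knight, H=knight}; {A=knave, B=knight, C=knight, D=knight, E=knight, F=knight, G=knight, H=knight}; {A=knave, B=knight, C=knight, D=knight, E=knight, F=knight, G=knight, H=knave}
In every consistent assignment, C is a knight.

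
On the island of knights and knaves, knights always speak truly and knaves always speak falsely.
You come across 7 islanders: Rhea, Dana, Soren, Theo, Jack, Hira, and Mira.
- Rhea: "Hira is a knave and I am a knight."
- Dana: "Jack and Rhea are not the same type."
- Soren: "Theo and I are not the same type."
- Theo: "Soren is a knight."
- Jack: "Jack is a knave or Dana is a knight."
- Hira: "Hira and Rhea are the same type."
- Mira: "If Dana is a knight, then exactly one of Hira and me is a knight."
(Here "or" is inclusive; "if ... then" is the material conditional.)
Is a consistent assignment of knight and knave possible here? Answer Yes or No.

Checking all 128 assignments, each has at least one speaker whose statement's truth value contradicts their type.

No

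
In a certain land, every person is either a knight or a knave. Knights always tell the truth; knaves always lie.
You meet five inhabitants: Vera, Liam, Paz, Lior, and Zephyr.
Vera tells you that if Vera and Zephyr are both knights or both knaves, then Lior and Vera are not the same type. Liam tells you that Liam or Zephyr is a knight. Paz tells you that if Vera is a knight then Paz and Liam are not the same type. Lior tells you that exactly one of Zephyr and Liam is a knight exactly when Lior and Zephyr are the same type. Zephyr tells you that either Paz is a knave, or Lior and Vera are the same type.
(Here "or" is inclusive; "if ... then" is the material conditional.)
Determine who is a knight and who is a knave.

Vera is a knight, Liam is a knave, Paz is a knight, Lior is a knave, and Zephyr is a knave.

As a knight, Vera's statement "if Vera and Zephyr are both knights or both knaves, then Lior and Vera are not the same type" should be True; it is.
Since Liam is a knave, "Liam or Zephyr is a knight" needs to be false, which holds.
As a knight, Paz's statement "if Vera is a knight then Paz and Liam are not the same type" should be True; it is.
Lior is a knave, so "exactly one of Zephyr and Liam is a knight exactly when Lior and Zephyr are the same type" must be false — and it is.
As a knave, Zephyr's statement "either Paz is a knave, or Lior and Vera are the same type" should be false; it is.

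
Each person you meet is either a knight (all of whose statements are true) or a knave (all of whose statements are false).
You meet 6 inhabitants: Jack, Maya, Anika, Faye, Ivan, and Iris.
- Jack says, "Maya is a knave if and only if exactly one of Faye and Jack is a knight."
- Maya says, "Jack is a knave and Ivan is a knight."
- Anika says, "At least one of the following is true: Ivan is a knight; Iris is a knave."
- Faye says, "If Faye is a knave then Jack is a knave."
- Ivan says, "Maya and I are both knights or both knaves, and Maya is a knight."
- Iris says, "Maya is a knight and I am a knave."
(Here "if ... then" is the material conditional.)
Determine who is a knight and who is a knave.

Knights: Jack and Anika. Knaves: Maya, Faye, Ivan, and Iris.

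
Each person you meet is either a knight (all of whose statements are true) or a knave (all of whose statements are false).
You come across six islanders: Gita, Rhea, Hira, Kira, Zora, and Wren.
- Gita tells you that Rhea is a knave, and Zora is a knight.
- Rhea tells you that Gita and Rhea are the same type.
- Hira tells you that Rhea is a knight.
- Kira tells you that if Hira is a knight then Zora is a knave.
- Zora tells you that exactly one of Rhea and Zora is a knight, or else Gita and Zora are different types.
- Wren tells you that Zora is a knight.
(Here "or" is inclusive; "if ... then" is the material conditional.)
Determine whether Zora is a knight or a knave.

Zora is a knight.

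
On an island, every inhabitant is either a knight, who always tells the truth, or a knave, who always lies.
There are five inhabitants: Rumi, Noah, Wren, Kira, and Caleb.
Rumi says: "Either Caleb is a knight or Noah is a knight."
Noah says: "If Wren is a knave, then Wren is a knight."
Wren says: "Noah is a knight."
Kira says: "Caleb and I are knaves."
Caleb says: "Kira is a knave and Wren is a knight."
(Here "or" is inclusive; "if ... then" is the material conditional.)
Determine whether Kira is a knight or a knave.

Kira is a knave.

Consistent assignments: {Rumi=knight, Noah=knight, Wren=knight, Kira=knave, Caleb=knight}
In every consistent assignment, Kira is a knave.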